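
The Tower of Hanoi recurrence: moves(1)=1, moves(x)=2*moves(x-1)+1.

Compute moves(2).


moves(2) = 2 * moves(1) + 1
moves(1) = 1  (base case)
moves(2) = 2 * 1 + 1 = 3

3


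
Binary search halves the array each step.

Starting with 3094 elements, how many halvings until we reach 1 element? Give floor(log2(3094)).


3094 / 2 = 1547
1547 / 2 = 773
773 / 2 = 386
386 / 2 = 193
193 / 2 = 96
96 / 2 = 48
48 / 2 = 24
24 / 2 = 12
12 / 2 = 6
6 / 2 = 3
3 / 2 = 1
Reached 1 after 11 halvings

11


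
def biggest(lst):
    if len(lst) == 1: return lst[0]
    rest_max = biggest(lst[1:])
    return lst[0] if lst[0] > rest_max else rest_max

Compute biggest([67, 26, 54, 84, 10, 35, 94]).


biggest([67, 26, 54, 84, 10, 35, 94]): compare 67 with biggest([26, 54, 84, 10, 35, 94])
biggest([26, 54, 84, 10, 35, 94]): compare 26 with biggest([54, 84, 10, 35, 94])
biggest([54, 84, 10, 35, 94]): compare 54 with biggest([84, 10, 35, 94])
biggest([84, 10, 35, 94]): compare 84 with biggest([10, 35, 94])
biggest([10, 35, 94]): compare 10 with biggest([35, 94])
biggest([35, 94]): compare 35 with biggest([94])
biggest([94]) = 94  (base case)
Compare 35 with 94 -> 94
Compare 10 with 94 -> 94
Compare 84 with 94 -> 94
Compare 54 with 94 -> 94
Compare 26 with 94 -> 94
Compare 67 with 94 -> 94

94


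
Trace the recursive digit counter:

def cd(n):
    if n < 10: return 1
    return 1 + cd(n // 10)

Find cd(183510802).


cd(183510802) = 1 + cd(18351080)
cd(18351080) = 1 + cd(1835108)
cd(1835108) = 1 + cd(183510)
cd(183510) = 1 + cd(18351)
cd(18351) = 1 + cd(1835)
cd(1835) = 1 + cd(183)
cd(183) = 1 + cd(18)
cd(18) = 1 + cd(1)
cd(1) = 1  (base case: 1 < 10)
Unwinding: 1 + 1 + 1 + 1 + 1 + 1 + 1 + 1 + 1 = 9

9


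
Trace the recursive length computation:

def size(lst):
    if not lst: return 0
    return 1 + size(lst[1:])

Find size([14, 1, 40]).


size([14, 1, 40]) = 1 + size([1, 40])
size([1, 40]) = 1 + size([40])
size([40]) = 1 + size([])
size([]) = 0  (base case)
Unwinding: 1 + 1 + 1 + 0 = 3

3


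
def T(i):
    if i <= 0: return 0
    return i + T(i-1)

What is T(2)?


T(2)
= 2 + 1 + T(0)
= 2 + 1 + 0
= 3

3


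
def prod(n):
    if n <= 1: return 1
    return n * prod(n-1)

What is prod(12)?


prod(12)
= 12 * prod(11)
= 12 * 11 * prod(10)
= 12 * 11 * 10 * prod(9)
= 12 * 11 * 10 * 9 * prod(8)
= 12 * 11 * 10 * 9 * 8 * prod(7)
= 12 * 11 * 10 * 9 * 8 * 7 * prod(6)
= 12 * 11 * 10 * 9 * 8 * 7 * 6 * prod(5)
= 12 * 11 * 10 * 9 * 8 * 7 * 6 * 5 * prod(4)
= 12 * 11 * 10 * 9 * 8 * 7 * 6 * 5 * 4 * prod(3)
= 12 * 11 * 10 * 9 * 8 * 7 * 6 * 5 * 4 * 3 * prod(2)
= 12 * 11 * 10 * 9 * 8 * 7 * 6 * 5 * 4 * 3 * 2 * prod(1)
= 12 * 11 * 10 * 9 * 8 * 7 * 6 * 5 * 4 * 3 * 2 * 1
= 479001600

479001600


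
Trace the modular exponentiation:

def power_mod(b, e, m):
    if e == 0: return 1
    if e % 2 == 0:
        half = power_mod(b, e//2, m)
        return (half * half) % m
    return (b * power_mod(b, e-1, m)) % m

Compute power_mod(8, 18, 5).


power_mod(8, 18, 5): e is even, compute power_mod(8, 9, 5)
  power_mod(8, 9, 5): e is odd, compute power_mod(8, 8, 5)
    power_mod(8, 8, 5): e is even, compute power_mod(8, 4, 5)
      power_mod(8, 4, 5): e is even, compute power_mod(8, 2, 5)
        power_mod(8, 2, 5): e is even, compute power_mod(8, 1, 5)
          power_mod(8, 1, 5): e is odd, compute power_mod(8, 0, 5)
          power_mod(8, 0, 5) = 1
          (8 * 1) % 5 = 3
        half=3, (3*3) % 5 = 4
      half=4, (4*4) % 5 = 1
    half=1, (1*1) % 5 = 1
  (8 * 1) % 5 = 3
half=3, (3*3) % 5 = 4

4


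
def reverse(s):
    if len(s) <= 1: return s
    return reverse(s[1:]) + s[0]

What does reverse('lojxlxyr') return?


reverse('lojxlxyr') = reverse('ojxlxyr') + 'l'
reverse('ojxlxyr') = reverse('jxlxyr') + 'o'
reverse('jxlxyr') = reverse('xlxyr') + 'j'
reverse('xlxyr') = reverse('lxyr') + 'x'
reverse('lxyr') = reverse('xyr') + 'l'
reverse('xyr') = reverse('yr') + 'x'
reverse('yr') = reverse('r') + 'y'
reverse('r') = 'r'  (base case)
Concatenating: 'r' + 'y' + 'x' + 'l' + 'x' + 'j' + 'o' + 'l' = 'ryxlxjol'

ryxlxjol


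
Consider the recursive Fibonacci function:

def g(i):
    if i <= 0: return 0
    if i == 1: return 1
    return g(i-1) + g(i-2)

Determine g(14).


Computing g(14) bottom-up:
g(0) = 0
g(1) = 1
g(2) = g(1) + g(0) = 1 + 0 = 1
g(3) = g(2) + g(1) = 1 + 1 = 2
g(4) = g(3) + g(2) = 2 + 1 = 3
g(5) = g(4) + g(3) = 3 + 2 = 5
g(6) = g(5) + g(4) = 5 + 3 = 8
g(7) = g(6) + g(5) = 8 + 5 = 13
g(8) = g(7) + g(6) = 13 + 8 = 21
g(9) = g(8) + g(7) = 21 + 13 = 34
g(10) = g(9) + g(8) = 34 + 21 = 55
g(11) = g(10) + g(9) = 55 + 34 = 89
g(12) = g(11) + g(10) = 89 + 55 = 144
g(13) = g(12) + g(11) = 144 + 89 = 233
g(14) = g(13) + g(12) = 233 + 144 = 377

377


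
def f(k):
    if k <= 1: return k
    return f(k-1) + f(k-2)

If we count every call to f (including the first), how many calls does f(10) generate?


Let C(n) = total calls for f(n)
C(0) = 1, C(1) = 1
C(2) = 1 + C(1) + C(0) = 1 + 1 + 1 = 3
C(3) = 1 + C(2) + C(1) = 1 + 3 + 1 = 5
C(4) = 1 + C(3) + C(2) = 1 + 5 + 3 = 9
C(5) = 1 + C(4) + C(3) = 1 + 9 + 5 = 15
C(6) = 1 + C(5) + C(4) = 1 + 15 + 9 = 25
C(7) = 1 + C(6) + C(5) = 1 + 25 + 15 = 41
C(8) = 1 + C(7) + C(6) = 1 + 41 + 25 = 67
C(9) = 1 + C(8) + C(7) = 1 + 67 + 41 = 109
C(10) = 1 + C(9) + C(8) = 1 + 109 + 67 = 177

177


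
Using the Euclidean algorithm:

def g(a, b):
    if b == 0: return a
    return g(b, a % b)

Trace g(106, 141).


g(106, 141) = g(141, 106)
g(141, 106) = g(106, 35)
g(106, 35) = g(35, 1)
g(35, 1) = g(1, 0)
g(1, 0) = 1  (base case)

1


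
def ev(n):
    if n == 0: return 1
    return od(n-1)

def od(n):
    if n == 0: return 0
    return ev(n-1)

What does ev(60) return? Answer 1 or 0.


ev(60) = od(59)
od(59) = ev(58)
ev(58) = od(57)
od(57) = ev(56)
ev(56) = od(55)
od(55) = ev(54)
ev(54) = od(53)
od(53) = ev(52)
ev(52) = od(51)
od(51) = ev(50)
ev(50) = od(49)
od(49) = ev(48)
ev(48) = od(47)
od(47) = ev(46)
ev(46) = od(45)
od(45) = ev(44)
ev(44) = od(43)
od(43) = ev(42)
ev(42) = od(41)
od(41) = ev(40)
ev(40) = od(39)
od(39) = ev(38)
ev(38) = od(37)
od(37) = ev(36)
ev(36) = od(35)
od(35) = ev(34)
ev(34) = od(33)
od(33) = ev(32)
ev(32) = od(31)
od(31) = ev(30)
ev(30) = od(29)
od(29) = ev(28)
ev(28) = od(27)
od(27) = ev(26)
ev(26) = od(25)
od(25) = ev(24)
ev(24) = od(23)
od(23) = ev(22)
ev(22) = od(21)
od(21) = ev(20)
ev(20) = od(19)
od(19) = ev(18)
ev(18) = od(17)
od(17) = ev(16)
ev(16) = od(15)
od(15) = ev(14)
ev(14) = od(13)
od(13) = ev(12)
ev(12) = od(11)
od(11) = ev(10)
ev(10) = od(9)
od(9) = ev(8)
ev(8) = od(7)
od(7) = ev(6)
ev(6) = od(5)
od(5) = ev(4)
ev(4) = od(3)
od(3) = ev(2)
ev(2) = od(1)
od(1) = ev(0)
ev(0) = 1  (base case)
Result: 1

1


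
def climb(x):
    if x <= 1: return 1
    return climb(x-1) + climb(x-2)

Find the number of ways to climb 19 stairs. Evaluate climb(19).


Building up from base cases:
climb(0) = 1
climb(1) = 1
climb(2) = climb(1) + climb(0) = 1 + 1 = 2
climb(3) = climb(2) + climb(1) = 2 + 1 = 3
climb(4) = climb(3) + climb(2) = 3 + 2 = 5
climb(5) = climb(4) + climb(3) = 5 + 3 = 8
climb(6) = climb(5) + climb(4) = 8 + 5 = 13
climb(7) = climb(6) + climb(5) = 13 + 8 = 21
climb(8) = climb(7) + climb(6) = 21 + 13 = 34
climb(9) = climb(8) + climb(7) = 34 + 21 = 55
climb(10) = climb(9) + climb(8) = 55 + 34 = 89
climb(11) = climb(10) + climb(9) = 89 + 55 = 144
climb(12) = climb(11) + climb(10) = 144 + 89 = 233
climb(13) = climb(12) + climb(11) = 233 + 144 = 377
climb(14) = climb(13) + climb(12) = 377 + 233 = 610
climb(15) = climb(14) + climb(13) = 610 + 377 = 987
climb(16) = climb(15) + climb(14) = 987 + 610 = 1597
climb(17) = climb(16) + climb(15) = 1597 + 987 = 2584
climb(18) = climb(17) + climb(16) = 2584 + 1597 = 4181
climb(19) = climb(18) + climb(17) = 4181 + 2584 = 6765

6765


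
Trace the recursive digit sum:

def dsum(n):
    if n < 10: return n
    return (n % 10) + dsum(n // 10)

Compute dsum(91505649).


dsum(91505649) = 9 + dsum(9150564)
dsum(9150564) = 4 + dsum(915056)
dsum(915056) = 6 + dsum(91505)
dsum(91505) = 5 + dsum(9150)
dsum(9150) = 0 + dsum(915)
dsum(915) = 5 + dsum(91)
dsum(91) = 1 + dsum(9)
dsum(9) = 9  (base case)
Total: 9 + 4 + 6 + 5 + 0 + 5 + 1 + 9 = 39

39


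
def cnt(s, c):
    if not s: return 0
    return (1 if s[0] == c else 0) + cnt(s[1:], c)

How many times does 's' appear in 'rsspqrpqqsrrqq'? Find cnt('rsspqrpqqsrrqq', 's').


s[0]='r' != 's' -> 0
s[0]='s' == 's' -> 1
s[0]='s' == 's' -> 1
s[0]='p' != 's' -> 0
s[0]='q' != 's' -> 0
s[0]='r' != 's' -> 0
s[0]='p' != 's' -> 0
s[0]='q' != 's' -> 0
s[0]='q' != 's' -> 0
s[0]='s' == 's' -> 1
s[0]='r' != 's' -> 0
s[0]='r' != 's' -> 0
s[0]='q' != 's' -> 0
s[0]='q' != 's' -> 0
Sum: 0 + 1 + 1 + 0 + 0 + 0 + 0 + 0 + 0 + 1 + 0 + 0 + 0 + 0 = 3

3


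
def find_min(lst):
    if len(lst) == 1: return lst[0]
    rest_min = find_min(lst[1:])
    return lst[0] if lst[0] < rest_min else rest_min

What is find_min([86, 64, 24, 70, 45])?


find_min([86, 64, 24, 70, 45]): compare 86 with find_min([64, 24, 70, 45])
find_min([64, 24, 70, 45]): compare 64 with find_min([24, 70, 45])
find_min([24, 70, 45]): compare 24 with find_min([70, 45])
find_min([70, 45]): compare 70 with find_min([45])
find_min([45]) = 45  (base case)
Compare 70 with 45 -> 45
Compare 24 with 45 -> 24
Compare 64 with 24 -> 24
Compare 86 with 24 -> 24

24


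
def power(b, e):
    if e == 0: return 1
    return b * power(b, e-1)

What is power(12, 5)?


power(12, 5)
= 12 * power(12, 4)
= 12 * 12 * power(12, 3)
= 12 * 12 * 12 * power(12, 2)
= 12 * 12 * 12 * 12 * power(12, 1)
= 12 * 12 * 12 * 12 * 12 * power(12, 0)
= 12 * 12 * 12 * 12 * 12 * 1
= 248832

248832


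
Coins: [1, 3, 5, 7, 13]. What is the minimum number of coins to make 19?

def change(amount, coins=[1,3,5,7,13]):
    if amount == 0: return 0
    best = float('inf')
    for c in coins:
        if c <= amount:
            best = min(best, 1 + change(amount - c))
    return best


Building up with DP:
change(0) = 0
change(1) = min(1+change(0)=1+0=1) = 1
change(2) = min(1+change(1)=1+1=2) = 2
change(3) = min(1+change(2)=1+2=3, 1+change(0)=1+0=1) = 1
change(4) = min(1+change(3)=1+1=2, 1+change(1)=1+1=2) = 2
change(5) = min(1+change(4)=1+2=3, 1+change(2)=1+2=3, 1+change(0)=1+0=1) = 1
change(6) = min(1+change(5)=1+1=2, 1+change(3)=1+1=2, 1+change(1)=1+1=2) = 2
change(7) = min(1+change(6)=1+2=3, 1+change(4)=1+2=3, 1+change(2)=1+2=3, 1+change(0)=1+0=1) = 1
change(8) = min(1+change(7)=1+1=2, 1+change(5)=1+1=2, 1+change(3)=1+1=2, 1+change(1)=1+1=2) = 2
change(9) = min(1+change(8)=1+2=3, 1+change(6)=1+2=3, 1+change(4)=1+2=3, 1+change(2)=1+2=3) = 3
change(10) = min(1+change(9)=1+3=4, 1+change(7)=1+1=2, 1+change(5)=1+1=2, 1+change(3)=1+1=2) = 2
change(11) = min(1+change(10)=1+2=3, 1+change(8)=1+2=3, 1+change(6)=1+2=3, 1+change(4)=1+2=3) = 3
change(12) = min(1+change(11)=1+3=4, 1+change(9)=1+3=4, 1+change(7)=1+1=2, 1+change(5)=1+1=2) = 2
change(13) = min(1+change(12)=1+2=3, 1+change(10)=1+2=3, 1+change(8)=1+2=3, 1+change(6)=1+2=3, 1+change(0)=1+0=1) = 1
change(14) = min(1+change(13)=1+1=2, 1+change(11)=1+3=4, 1+change(9)=1+3=4, 1+change(7)=1+1=2, 1+change(1)=1+1=2) = 2
change(15) = min(1+change(14)=1+2=3, 1+change(12)=1+2=3, 1+change(10)=1+2=3, 1+change(8)=1+2=3, 1+change(2)=1+2=3) = 3
change(16) = min(1+change(15)=1+3=4, 1+change(13)=1+1=2, 1+change(11)=1+3=4, 1+change(9)=1+3=4, 1+change(3)=1+1=2) = 2
change(17) = min(1+change(16)=1+2=3, 1+change(14)=1+2=3, 1+change(12)=1+2=3, 1+change(10)=1+2=3, 1+change(4)=1+2=3) = 3
change(18) = min(1+change(17)=1+3=4, 1+change(15)=1+3=4, 1+change(13)=1+1=2, 1+change(11)=1+3=4, 1+change(5)=1+1=2) = 2
change(19) = min(1+change(18)=1+2=3, 1+change(16)=1+2=3, 1+change(14)=1+2=3, 1+change(12)=1+2=3, 1+change(6)=1+2=3) = 3

3


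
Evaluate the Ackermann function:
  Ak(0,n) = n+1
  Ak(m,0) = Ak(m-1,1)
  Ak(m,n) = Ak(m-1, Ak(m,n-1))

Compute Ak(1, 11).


Ak(1, 11) = Ak(0, Ak(1, 10))
  Ak(1, 10) = Ak(0, Ak(1, 9))
    Ak(1, 9) = Ak(0, Ak(1, 8))
      Ak(1, 8) = Ak(0, Ak(1, 7))
        Ak(1, 7) = Ak(0, Ak(1, 6))
          Ak(1, 6) = Ak(0, Ak(1, 5))
          Ak(1, 5) = Ak(0, Ak(1, 4))
          Ak(1, 4) = Ak(0, Ak(1, 3))
          Ak(1, 3) = Ak(0, Ak(1, 2))
          Ak(1, 2) = Ak(0, Ak(1, 1))
          Ak(1, 1) = Ak(0, Ak(1, 0))
          Ak(1, 0) = Ak(0, 1)
          Ak(0, 1) = 2
            = Ak(0, 2)
          Ak(0, 2) = 3
            = Ak(0, 3)
          Ak(0, 3) = 4
            = Ak(0, 4)
          Ak(0, 4) = 5
            = Ak(0, 5)
          Ak(0, 5) = 6
            = Ak(0, 6)
          Ak(0, 6) = 7
            = Ak(0, 7)
          Ak(0, 7) = 8
... (trace truncated)
Result: Ak(1, 11) = 13

13


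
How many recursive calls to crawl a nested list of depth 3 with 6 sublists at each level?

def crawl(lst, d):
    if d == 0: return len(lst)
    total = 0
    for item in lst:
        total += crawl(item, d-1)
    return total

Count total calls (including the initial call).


At depth 0 (root): 1 call
At depth 1: each of 1 parents calls crawl on 6 children = 6 calls
At depth 2: each of 6 parents calls crawl on 6 children = 36 calls
At depth 3: each of 36 parents calls crawl on 6 children = 216 calls
Total: 1 + 6 + 36 + 216 = 259

259


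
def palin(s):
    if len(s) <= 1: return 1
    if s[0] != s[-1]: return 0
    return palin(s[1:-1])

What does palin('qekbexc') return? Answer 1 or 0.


palin('qekbexc'): s[0]='q' != s[-1]='c' -> return 0
Result: 0 (not a palindrome)

0


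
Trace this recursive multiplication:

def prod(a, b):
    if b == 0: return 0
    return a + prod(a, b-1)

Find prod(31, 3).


prod(31, 3) = 31 + prod(31, 2)
prod(31, 2) = 31 + prod(31, 1)
prod(31, 1) = 31 + prod(31, 0)
prod(31, 0) = 0  (base case)
Total: 31 + 31 + 31 + 0 = 93

93


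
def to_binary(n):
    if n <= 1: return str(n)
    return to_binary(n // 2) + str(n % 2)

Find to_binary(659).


to_binary(659) = to_binary(329) + '1'
to_binary(329) = to_binary(164) + '1'
to_binary(164) = to_binary(82) + '0'
to_binary(82) = to_binary(41) + '0'
to_binary(41) = to_binary(20) + '1'
to_binary(20) = to_binary(10) + '0'
to_binary(10) = to_binary(5) + '0'
to_binary(5) = to_binary(2) + '1'
to_binary(2) = to_binary(1) + '0'
to_binary(1) = '1'  (base case)
Concatenating: '1' + '0' + '1' + '0' + '0' + '1' + '0' + '0' + '1' + '1' = '1010010011'

1010010011


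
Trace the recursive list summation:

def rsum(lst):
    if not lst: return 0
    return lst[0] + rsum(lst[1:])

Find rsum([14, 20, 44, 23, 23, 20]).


rsum([14, 20, 44, 23, 23, 20]) = 14 + rsum([20, 44, 23, 23, 20])
rsum([20, 44, 23, 23, 20]) = 20 + rsum([44, 23, 23, 20])
rsum([44, 23, 23, 20]) = 44 + rsum([23, 23, 20])
rsum([23, 23, 20]) = 23 + rsum([23, 20])
rsum([23, 20]) = 23 + rsum([20])
rsum([20]) = 20 + rsum([])
rsum([]) = 0  (base case)
Total: 14 + 20 + 44 + 23 + 23 + 20 + 0 = 144

144


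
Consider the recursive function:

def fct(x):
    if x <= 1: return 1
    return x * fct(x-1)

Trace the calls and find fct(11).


fct(11)
= 11 * fct(10)
= 11 * 10 * fct(9)
= 11 * 10 * 9 * fct(8)
= 11 * 10 * 9 * 8 * fct(7)
= 11 * 10 * 9 * 8 * 7 * fct(6)
= 11 * 10 * 9 * 8 * 7 * 6 * fct(5)
= 11 * 10 * 9 * 8 * 7 * 6 * 5 * fct(4)
= 11 * 10 * 9 * 8 * 7 * 6 * 5 * 4 * fct(3)
= 11 * 10 * 9 * 8 * 7 * 6 * 5 * 4 * 3 * fct(2)
= 11 * 10 * 9 * 8 * 7 * 6 * 5 * 4 * 3 * 2 * fct(1)
= 11 * 10 * 9 * 8 * 7 * 6 * 5 * 4 * 3 * 2 * 1
= 39916800

39916800


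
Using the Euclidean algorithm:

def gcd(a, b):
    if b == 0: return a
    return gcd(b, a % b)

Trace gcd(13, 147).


gcd(13, 147) = gcd(147, 13)
gcd(147, 13) = gcd(13, 4)
gcd(13, 4) = gcd(4, 1)
gcd(4, 1) = gcd(1, 0)
gcd(1, 0) = 1  (base case)

1


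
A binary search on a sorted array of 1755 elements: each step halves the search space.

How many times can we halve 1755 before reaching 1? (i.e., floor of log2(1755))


1755 / 2 = 877
877 / 2 = 438
438 / 2 = 219
219 / 2 = 109
109 / 2 = 54
54 / 2 = 27
27 / 2 = 13
13 / 2 = 6
6 / 2 = 3
3 / 2 = 1
Reached 1 after 10 halvings

10


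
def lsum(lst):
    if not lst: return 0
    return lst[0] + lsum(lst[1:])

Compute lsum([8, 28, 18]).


lsum([8, 28, 18]) = 8 + lsum([28, 18])
lsum([28, 18]) = 28 + lsum([18])
lsum([18]) = 18 + lsum([])
lsum([]) = 0  (base case)
Total: 8 + 28 + 18 + 0 = 54

54


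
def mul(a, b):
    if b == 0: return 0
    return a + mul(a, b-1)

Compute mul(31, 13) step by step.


mul(31, 13) = 31 + mul(31, 12)
mul(31, 12) = 31 + mul(31, 11)
mul(31, 11) = 31 + mul(31, 10)
mul(31, 10) = 31 + mul(31, 9)
mul(31, 9) = 31 + mul(31, 8)
mul(31, 8) = 31 + mul(31, 7)
mul(31, 7) = 31 + mul(31, 6)
mul(31, 6) = 31 + mul(31, 5)
mul(31, 5) = 31 + mul(31, 4)
mul(31, 4) = 31 + mul(31, 3)
mul(31, 3) = 31 + mul(31, 2)
mul(31, 2) = 31 + mul(31, 1)
mul(31, 1) = 31 + mul(31, 0)
mul(31, 0) = 0  (base case)
Total: 31 + 31 + 31 + 31 + 31 + 31 + 31 + 31 + 31 + 31 + 31 + 31 + 31 + 0 = 403

403


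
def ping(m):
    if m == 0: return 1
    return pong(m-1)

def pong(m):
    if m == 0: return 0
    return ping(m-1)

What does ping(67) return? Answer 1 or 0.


ping(67) = pong(66)
pong(66) = ping(65)
ping(65) = pong(64)
pong(64) = ping(63)
ping(63) = pong(62)
pong(62) = ping(61)
ping(61) = pong(60)
pong(60) = ping(59)
ping(59) = pong(58)
pong(58) = ping(57)
ping(57) = pong(56)
pong(56) = ping(55)
ping(55) = pong(54)
pong(54) = ping(53)
ping(53) = pong(52)
pong(52) = ping(51)
ping(51) = pong(50)
pong(50) = ping(49)
ping(49) = pong(48)
pong(48) = ping(47)
ping(47) = pong(46)
pong(46) = ping(45)
ping(45) = pong(44)
pong(44) = ping(43)
ping(43) = pong(42)
pong(42) = ping(41)
ping(41) = pong(40)
pong(40) = ping(39)
ping(39) = pong(38)
pong(38) = ping(37)
ping(37) = pong(36)
pong(36) = ping(35)
ping(35) = pong(34)
pong(34) = ping(33)
ping(33) = pong(32)
pong(32) = ping(31)
ping(31) = pong(30)
pong(30) = ping(29)
ping(29) = pong(28)
pong(28) = ping(27)
ping(27) = pong(26)
pong(26) = ping(25)
ping(25) = pong(24)
pong(24) = ping(23)
ping(23) = pong(22)
pong(22) = ping(21)
ping(21) = pong(20)
pong(20) = ping(19)
ping(19) = pong(18)
pong(18) = ping(17)
ping(17) = pong(16)
pong(16) = ping(15)
ping(15) = pong(14)
pong(14) = ping(13)
ping(13) = pong(12)
pong(12) = ping(11)
ping(11) = pong(10)
pong(10) = ping(9)
ping(9) = pong(8)
pong(8) = ping(7)
ping(7) = pong(6)
pong(6) = ping(5)
ping(5) = pong(4)
pong(4) = ping(3)
ping(3) = pong(2)
pong(2) = ping(1)
ping(1) = pong(0)
pong(0) = 0  (base case)
Result: 0

0


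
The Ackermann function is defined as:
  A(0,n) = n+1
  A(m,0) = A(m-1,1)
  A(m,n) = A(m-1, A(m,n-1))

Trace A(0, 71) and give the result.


A(0, 71) = 72
Result: A(0, 71) = 72

72


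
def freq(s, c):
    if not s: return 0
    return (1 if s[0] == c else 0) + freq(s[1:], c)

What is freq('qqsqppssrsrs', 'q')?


s[0]='q' == 'q' -> 1
s[0]='q' == 'q' -> 1
s[0]='s' != 'q' -> 0
s[0]='q' == 'q' -> 1
s[0]='p' != 'q' -> 0
s[0]='p' != 'q' -> 0
s[0]='s' != 'q' -> 0
s[0]='s' != 'q' -> 0
s[0]='r' != 'q' -> 0
s[0]='s' != 'q' -> 0
s[0]='r' != 'q' -> 0
s[0]='s' != 'q' -> 0
Sum: 1 + 1 + 0 + 1 + 0 + 0 + 0 + 0 + 0 + 0 + 0 + 0 = 3

3


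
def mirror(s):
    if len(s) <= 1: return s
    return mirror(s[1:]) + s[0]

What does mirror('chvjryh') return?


mirror('chvjryh') = mirror('hvjryh') + 'c'
mirror('hvjryh') = mirror('vjryh') + 'h'
mirror('vjryh') = mirror('jryh') + 'v'
mirror('jryh') = mirror('ryh') + 'j'
mirror('ryh') = mirror('yh') + 'r'
mirror('yh') = mirror('h') + 'y'
mirror('h') = 'h'  (base case)
Concatenating: 'h' + 'y' + 'r' + 'j' + 'v' + 'h' + 'c' = 'hyrjvhc'

hyrjvhc


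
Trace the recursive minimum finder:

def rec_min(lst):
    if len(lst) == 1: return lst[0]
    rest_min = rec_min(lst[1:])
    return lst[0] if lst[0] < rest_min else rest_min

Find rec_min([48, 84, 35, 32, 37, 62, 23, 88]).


rec_min([48, 84, 35, 32, 37, 62, 23, 88]): compare 48 with rec_min([84, 35, 32, 37, 62, 23, 88])
rec_min([84, 35, 32, 37, 62, 23, 88]): compare 84 with rec_min([35, 32, 37, 62, 23, 88])
rec_min([35, 32, 37, 62, 23, 88]): compare 35 with rec_min([32, 37, 62, 23, 88])
rec_min([32, 37, 62, 23, 88]): compare 32 with rec_min([37, 62, 23, 88])
rec_min([37, 62, 23, 88]): compare 37 with rec_min([62, 23, 88])
rec_min([62, 23, 88]): compare 62 with rec_min([23, 88])
rec_min([23, 88]): compare 23 with rec_min([88])
rec_min([88]) = 88  (base case)
Compare 23 with 88 -> 23
Compare 62 with 23 -> 23
Compare 37 with 23 -> 23
Compare 32 with 23 -> 23
Compare 35 with 23 -> 23
Compare 84 with 23 -> 23
Compare 48 with 23 -> 23

23


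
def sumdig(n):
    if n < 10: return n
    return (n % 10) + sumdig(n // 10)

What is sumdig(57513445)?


sumdig(57513445) = 5 + sumdig(5751344)
sumdig(5751344) = 4 + sumdig(575134)
sumdig(575134) = 4 + sumdig(57513)
sumdig(57513) = 3 + sumdig(5751)
sumdig(5751) = 1 + sumdig(575)
sumdig(575) = 5 + sumdig(57)
sumdig(57) = 7 + sumdig(5)
sumdig(5) = 5  (base case)
Total: 5 + 4 + 4 + 3 + 1 + 5 + 7 + 5 = 34

34


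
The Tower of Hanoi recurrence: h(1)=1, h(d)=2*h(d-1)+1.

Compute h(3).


h(3) = 2 * h(2) + 1
h(2) = 2 * h(1) + 1
h(1) = 1  (base case)
h(2) = 2 * 1 + 1 = 3
h(3) = 2 * 3 + 1 = 7

7


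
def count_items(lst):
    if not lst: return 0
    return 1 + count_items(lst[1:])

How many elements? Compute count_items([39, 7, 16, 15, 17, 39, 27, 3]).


count_items([39, 7, 16, 15, 17, 39, 27, 3]) = 1 + count_items([7, 16, 15, 17, 39, 27, 3])
count_items([7, 16, 15, 17, 39, 27, 3]) = 1 + count_items([16, 15, 17, 39, 27, 3])
count_items([16, 15, 17, 39, 27, 3]) = 1 + count_items([15, 17, 39, 27, 3])
count_items([15, 17, 39, 27, 3]) = 1 + count_items([17, 39, 27, 3])
count_items([17, 39, 27, 3]) = 1 + count_items([39, 27, 3])
count_items([39, 27, 3]) = 1 + count_items([27, 3])
count_items([27, 3]) = 1 + count_items([3])
count_items([3]) = 1 + count_items([])
count_items([]) = 0  (base case)
Unwinding: 1 + 1 + 1 + 1 + 1 + 1 + 1 + 1 + 0 = 8

8


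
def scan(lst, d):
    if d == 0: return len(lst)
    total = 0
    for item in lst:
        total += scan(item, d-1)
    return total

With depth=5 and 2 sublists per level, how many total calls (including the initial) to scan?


At depth 0 (root): 1 call
At depth 1: each of 1 parents calls scan on 2 children = 2 calls
At depth 2: each of 2 parents calls scan on 2 children = 4 calls
At depth 3: each of 4 parents calls scan on 2 children = 8 calls
At depth 4: each of 8 parents calls scan on 2 children = 16 calls
At depth 5: each of 16 parents calls scan on 2 children = 32 calls
Total: 1 + 2 + 4 + 8 + 16 + 32 = 63

63


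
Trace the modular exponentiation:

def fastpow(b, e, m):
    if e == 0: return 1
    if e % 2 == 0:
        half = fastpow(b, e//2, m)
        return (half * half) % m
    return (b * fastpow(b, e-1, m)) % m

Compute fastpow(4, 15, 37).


fastpow(4, 15, 37): e is odd, compute fastpow(4, 14, 37)
  fastpow(4, 14, 37): e is even, compute fastpow(4, 7, 37)
    fastpow(4, 7, 37): e is odd, compute fastpow(4, 6, 37)
      fastpow(4, 6, 37): e is even, compute fastpow(4, 3, 37)
        fastpow(4, 3, 37): e is odd, compute fastpow(4, 2, 37)
          fastpow(4, 2, 37): e is even, compute fastpow(4, 1, 37)
          fastpow(4, 1, 37): e is odd, compute fastpow(4, 0, 37)
          fastpow(4, 0, 37) = 1
          (4 * 1) % 37 = 4
          half=4, (4*4) % 37 = 16
        (4 * 16) % 37 = 27
      half=27, (27*27) % 37 = 26
    (4 * 26) % 37 = 30
  half=30, (30*30) % 37 = 12
(4 * 12) % 37 = 11

11


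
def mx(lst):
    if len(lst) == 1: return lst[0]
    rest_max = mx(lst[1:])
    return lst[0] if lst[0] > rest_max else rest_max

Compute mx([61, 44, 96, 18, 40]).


mx([61, 44, 96, 18, 40]): compare 61 with mx([44, 96, 18, 40])
mx([44, 96, 18, 40]): compare 44 with mx([96, 18, 40])
mx([96, 18, 40]): compare 96 with mx([18, 40])
mx([18, 40]): compare 18 with mx([40])
mx([40]) = 40  (base case)
Compare 18 with 40 -> 40
Compare 96 with 40 -> 96
Compare 44 with 96 -> 96
Compare 61 with 96 -> 96

96


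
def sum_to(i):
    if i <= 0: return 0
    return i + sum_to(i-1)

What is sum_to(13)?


sum_to(13)
= 13 + 12 + 11 + 10 + 9 + 8 + 7 + 6 + 5 + 4 + 3 + 2 + 1 + sum_to(0)
= 13 + 12 + 11 + 10 + 9 + 8 + 7 + 6 + 5 + 4 + 3 + 2 + 1 + 0
= 91

91


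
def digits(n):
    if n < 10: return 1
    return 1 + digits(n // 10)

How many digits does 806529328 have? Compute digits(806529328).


digits(806529328) = 1 + digits(80652932)
digits(80652932) = 1 + digits(8065293)
digits(8065293) = 1 + digits(806529)
digits(806529) = 1 + digits(80652)
digits(80652) = 1 + digits(8065)
digits(8065) = 1 + digits(806)
digits(806) = 1 + digits(80)
digits(80) = 1 + digits(8)
digits(8) = 1  (base case: 8 < 10)
Unwinding: 1 + 1 + 1 + 1 + 1 + 1 + 1 + 1 + 1 = 9

9


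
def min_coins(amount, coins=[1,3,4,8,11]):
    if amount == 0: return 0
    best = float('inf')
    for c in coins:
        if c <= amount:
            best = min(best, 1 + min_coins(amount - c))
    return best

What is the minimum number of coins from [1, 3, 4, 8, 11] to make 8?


Building up with DP:
min_coins(0) = 0
min_coins(1) = min(1+min_coins(0)=1+0=1) = 1
min_coins(2) = min(1+min_coins(1)=1+1=2) = 2
min_coins(3) = min(1+min_coins(2)=1+2=3, 1+min_coins(0)=1+0=1) = 1
min_coins(4) = min(1+min_coins(3)=1+1=2, 1+min_coins(1)=1+1=2, 1+min_coins(0)=1+0=1) = 1
min_coins(5) = min(1+min_coins(4)=1+1=2, 1+min_coins(2)=1+2=3, 1+min_coins(1)=1+1=2) = 2
min_coins(6) = min(1+min_coins(5)=1+2=3, 1+min_coins(3)=1+1=2, 1+min_coins(2)=1+2=3) = 2
min_coins(7) = min(1+min_coins(6)=1+2=3, 1+min_coins(4)=1+1=2, 1+min_coins(3)=1+1=2) = 2
min_coins(8) = min(1+min_coins(7)=1+2=3, 1+min_coins(5)=1+2=3, 1+min_coins(4)=1+1=2, 1+min_coins(0)=1+0=1) = 1

1


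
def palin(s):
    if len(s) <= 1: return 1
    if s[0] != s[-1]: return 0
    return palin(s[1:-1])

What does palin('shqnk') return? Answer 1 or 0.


palin('shqnk'): s[0]='s' != s[-1]='k' -> return 0
Result: 0 (not a palindrome)

0


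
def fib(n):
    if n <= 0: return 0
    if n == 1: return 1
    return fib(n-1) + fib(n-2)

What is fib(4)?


Computing fib(4) bottom-up:
fib(0) = 0
fib(1) = 1
fib(2) = fib(1) + fib(0) = 1 + 0 = 1
fib(3) = fib(2) + fib(1) = 1 + 1 = 2
fib(4) = fib(3) + fib(2) = 2 + 1 = 3

3


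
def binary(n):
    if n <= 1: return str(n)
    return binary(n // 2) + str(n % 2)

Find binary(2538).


binary(2538) = binary(1269) + '0'
binary(1269) = binary(634) + '1'
binary(634) = binary(317) + '0'
binary(317) = binary(158) + '1'
binary(158) = binary(79) + '0'
binary(79) = binary(39) + '1'
binary(39) = binary(19) + '1'
binary(19) = binary(9) + '1'
binary(9) = binary(4) + '1'
binary(4) = binary(2) + '0'
binary(2) = binary(1) + '0'
binary(1) = '1'  (base case)
Concatenating: '1' + '0' + '0' + '1' + '1' + '1' + '1' + '0' + '1' + '0' + '1' + '0' = '100111101010'

100111101010


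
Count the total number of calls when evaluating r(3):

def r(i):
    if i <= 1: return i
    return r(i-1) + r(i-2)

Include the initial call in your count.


Let C(n) = total calls for r(n)
C(0) = 1, C(1) = 1
C(2) = 1 + C(1) + C(0) = 1 + 1 + 1 = 3
C(3) = 1 + C(2) + C(1) = 1 + 3 + 1 = 5

5


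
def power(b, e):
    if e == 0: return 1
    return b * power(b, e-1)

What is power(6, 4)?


power(6, 4)
= 6 * power(6, 3)
= 6 * 6 * power(6, 2)
= 6 * 6 * 6 * power(6, 1)
= 6 * 6 * 6 * 6 * power(6, 0)
= 6 * 6 * 6 * 6 * 1
= 1296

1296


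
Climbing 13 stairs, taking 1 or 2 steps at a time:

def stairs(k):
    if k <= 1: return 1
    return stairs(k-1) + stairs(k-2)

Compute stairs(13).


Building up from base cases:
stairs(0) = 1
stairs(1) = 1
stairs(2) = stairs(1) + stairs(0) = 1 + 1 = 2
stairs(3) = stairs(2) + stairs(1) = 2 + 1 = 3
stairs(4) = stairs(3) + stairs(2) = 3 + 2 = 5
stairs(5) = stairs(4) + stairs(3) = 5 + 3 = 8
stairs(6) = stairs(5) + stairs(4) = 8 + 5 = 13
stairs(7) = stairs(6) + stairs(5) = 13 + 8 = 21
stairs(8) = stairs(7) + stairs(6) = 21 + 13 = 34
stairs(9) = stairs(8) + stairs(7) = 34 + 21 = 55
stairs(10) = stairs(9) + stairs(8) = 55 + 34 = 89
stairs(11) = stairs(10) + stairs(9) = 89 + 55 = 144
stairs(12) = stairs(11) + stairs(10) = 144 + 89 = 233
stairs(13) = stairs(12) + stairs(11) = 233 + 144 = 377

377


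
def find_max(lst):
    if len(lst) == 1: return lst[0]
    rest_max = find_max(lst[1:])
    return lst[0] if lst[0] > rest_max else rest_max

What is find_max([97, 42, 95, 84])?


find_max([97, 42, 95, 84]): compare 97 with find_max([42, 95, 84])
find_max([42, 95, 84]): compare 42 with find_max([95, 84])
find_max([95, 84]): compare 95 with find_max([84])
find_max([84]) = 84  (base case)
Compare 95 with 84 -> 95
Compare 42 with 95 -> 95
Compare 97 with 95 -> 97

97


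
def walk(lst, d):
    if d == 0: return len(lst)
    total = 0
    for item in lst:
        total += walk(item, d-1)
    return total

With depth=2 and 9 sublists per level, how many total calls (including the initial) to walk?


At depth 0 (root): 1 call
At depth 1: each of 1 parents calls walk on 9 children = 9 calls
At depth 2: each of 9 parents calls walk on 9 children = 81 calls
Total: 1 + 9 + 81 = 91

91


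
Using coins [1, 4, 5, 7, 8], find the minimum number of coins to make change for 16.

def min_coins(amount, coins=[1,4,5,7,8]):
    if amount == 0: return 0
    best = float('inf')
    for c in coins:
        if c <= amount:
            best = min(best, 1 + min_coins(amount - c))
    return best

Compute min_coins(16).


Building up with DP:
min_coins(0) = 0
min_coins(1) = min(1+min_coins(0)=1+0=1) = 1
min_coins(2) = min(1+min_coins(1)=1+1=2) = 2
min_coins(3) = min(1+min_coins(2)=1+2=3) = 3
min_coins(4) = min(1+min_coins(3)=1+3=4, 1+min_coins(0)=1+0=1) = 1
min_coins(5) = min(1+min_coins(4)=1+1=2, 1+min_coins(1)=1+1=2, 1+min_coins(0)=1+0=1) = 1
min_coins(6) = min(1+min_coins(5)=1+1=2, 1+min_coins(2)=1+2=3, 1+min_coins(1)=1+1=2) = 2
min_coins(7) = min(1+min_coins(6)=1+2=3, 1+min_coins(3)=1+3=4, 1+min_coins(2)=1+2=3, 1+min_coins(0)=1+0=1) = 1
min_coins(8) = min(1+min_coins(7)=1+1=2, 1+min_coins(4)=1+1=2, 1+min_coins(3)=1+3=4, 1+min_coins(1)=1+1=2, 1+min_coins(0)=1+0=1) = 1
min_coins(9) = min(1+min_coins(8)=1+1=2, 1+min_coins(5)=1+1=2, 1+min_coins(4)=1+1=2, 1+min_coins(2)=1+2=3, 1+min_coins(1)=1+1=2) = 2
min_coins(10) = min(1+min_coins(9)=1+2=3, 1+min_coins(6)=1+2=3, 1+min_coins(5)=1+1=2, 1+min_coins(3)=1+3=4, 1+min_coins(2)=1+2=3) = 2
min_coins(11) = min(1+min_coins(10)=1+2=3, 1+min_coins(7)=1+1=2, 1+min_coins(6)=1+2=3, 1+min_coins(4)=1+1=2, 1+min_coins(3)=1+3=4) = 2
min_coins(12) = min(1+min_coins(11)=1+2=3, 1+min_coins(8)=1+1=2, 1+min_coins(7)=1+1=2, 1+min_coins(5)=1+1=2, 1+min_coins(4)=1+1=2) = 2
min_coins(13) = min(1+min_coins(12)=1+2=3, 1+min_coins(9)=1+2=3, 1+min_coins(8)=1+1=2, 1+min_coins(6)=1+2=3, 1+min_coins(5)=1+1=2) = 2
min_coins(14) = min(1+min_coins(13)=1+2=3, 1+min_coins(10)=1+2=3, 1+min_coins(9)=1+2=3, 1+min_coins(7)=1+1=2, 1+min_coins(6)=1+2=3) = 2
min_coins(15) = min(1+min_coins(14)=1+2=3, 1+min_coins(11)=1+2=3, 1+min_coins(10)=1+2=3, 1+min_coins(8)=1+1=2, 1+min_coins(7)=1+1=2) = 2
min_coins(16) = min(1+min_coins(15)=1+2=3, 1+min_coins(12)=1+2=3, 1+min_coins(11)=1+2=3, 1+min_coins(9)=1+2=3, 1+min_coins(8)=1+1=2) = 2

2


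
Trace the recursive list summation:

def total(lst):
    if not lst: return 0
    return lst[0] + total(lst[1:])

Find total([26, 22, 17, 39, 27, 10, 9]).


total([26, 22, 17, 39, 27, 10, 9]) = 26 + total([22, 17, 39, 27, 10, 9])
total([22, 17, 39, 27, 10, 9]) = 22 + total([17, 39, 27, 10, 9])
total([17, 39, 27, 10, 9]) = 17 + total([39, 27, 10, 9])
total([39, 27, 10, 9]) = 39 + total([27, 10, 9])
total([27, 10, 9]) = 27 + total([10, 9])
total([10, 9]) = 10 + total([9])
total([9]) = 9 + total([])
total([]) = 0  (base case)
Total: 26 + 22 + 17 + 39 + 27 + 10 + 9 + 0 = 150

150


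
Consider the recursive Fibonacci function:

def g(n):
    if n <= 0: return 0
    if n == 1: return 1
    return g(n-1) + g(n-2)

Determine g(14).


Computing g(14) bottom-up:
g(0) = 0
g(1) = 1
g(2) = g(1) + g(0) = 1 + 0 = 1
g(3) = g(2) + g(1) = 1 + 1 = 2
g(4) = g(3) + g(2) = 2 + 1 = 3
g(5) = g(4) + g(3) = 3 + 2 = 5
g(6) = g(5) + g(4) = 5 + 3 = 8
g(7) = g(6) + g(5) = 8 + 5 = 13
g(8) = g(7) + g(6) = 13 + 8 = 21
g(9) = g(8) + g(7) = 21 + 13 = 34
g(10) = g(9) + g(8) = 34 + 21 = 55
g(11) = g(10) + g(9) = 55 + 34 = 89
g(12) = g(11) + g(10) = 89 + 55 = 144
g(13) = g(12) + g(11) = 144 + 89 = 233
g(14) = g(13) + g(12) = 233 + 144 = 377

377


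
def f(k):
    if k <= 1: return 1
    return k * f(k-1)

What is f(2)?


f(2)
= 2 * f(1)
= 2 * 1
= 2

2


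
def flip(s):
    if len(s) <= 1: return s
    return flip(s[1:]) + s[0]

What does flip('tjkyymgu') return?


flip('tjkyymgu') = flip('jkyymgu') + 't'
flip('jkyymgu') = flip('kyymgu') + 'j'
flip('kyymgu') = flip('yymgu') + 'k'
flip('yymgu') = flip('ymgu') + 'y'
flip('ymgu') = flip('mgu') + 'y'
flip('mgu') = flip('gu') + 'm'
flip('gu') = flip('u') + 'g'
flip('u') = 'u'  (base case)
Concatenating: 'u' + 'g' + 'm' + 'y' + 'y' + 'k' + 'j' + 't' = 'ugmyykjt'

ugmyykjt


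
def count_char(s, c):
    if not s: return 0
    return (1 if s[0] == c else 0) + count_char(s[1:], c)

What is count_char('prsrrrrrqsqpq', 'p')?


s[0]='p' == 'p' -> 1
s[0]='r' != 'p' -> 0
s[0]='s' != 'p' -> 0
s[0]='r' != 'p' -> 0
s[0]='r' != 'p' -> 0
s[0]='r' != 'p' -> 0
s[0]='r' != 'p' -> 0
s[0]='r' != 'p' -> 0
s[0]='q' != 'p' -> 0
s[0]='s' != 'p' -> 0
s[0]='q' != 'p' -> 0
s[0]='p' == 'p' -> 1
s[0]='q' != 'p' -> 0
Sum: 1 + 0 + 0 + 0 + 0 + 0 + 0 + 0 + 0 + 0 + 0 + 1 + 0 = 2

2


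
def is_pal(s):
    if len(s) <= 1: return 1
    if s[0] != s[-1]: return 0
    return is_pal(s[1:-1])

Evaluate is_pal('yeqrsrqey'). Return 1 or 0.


is_pal('yeqrsrqey'): s[0]='y' == s[-1]='y' -> check is_pal('eqrsrqe')
is_pal('eqrsrqe'): s[0]='e' == s[-1]='e' -> check is_pal('qrsrq')
is_pal('qrsrq'): s[0]='q' == s[-1]='q' -> check is_pal('rsr')
is_pal('rsr'): s[0]='r' == s[-1]='r' -> check is_pal('s')
is_pal('s'): len <= 1 -> return 1  (base case)
Result: 1 (palindrome)

1


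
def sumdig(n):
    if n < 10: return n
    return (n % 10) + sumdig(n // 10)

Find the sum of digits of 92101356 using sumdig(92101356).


sumdig(92101356) = 6 + sumdig(9210135)
sumdig(9210135) = 5 + sumdig(921013)
sumdig(921013) = 3 + sumdig(92101)
sumdig(92101) = 1 + sumdig(9210)
sumdig(9210) = 0 + sumdig(921)
sumdig(921) = 1 + sumdig(92)
sumdig(92) = 2 + sumdig(9)
sumdig(9) = 9  (base case)
Total: 6 + 5 + 3 + 1 + 0 + 1 + 2 + 9 = 27

27


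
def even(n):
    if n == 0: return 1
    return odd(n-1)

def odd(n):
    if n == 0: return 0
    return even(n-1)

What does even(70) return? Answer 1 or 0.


even(70) = odd(69)
odd(69) = even(68)
even(68) = odd(67)
odd(67) = even(66)
even(66) = odd(65)
odd(65) = even(64)
even(64) = odd(63)
odd(63) = even(62)
even(62) = odd(61)
odd(61) = even(60)
even(60) = odd(59)
odd(59) = even(58)
even(58) = odd(57)
odd(57) = even(56)
even(56) = odd(55)
odd(55) = even(54)
even(54) = odd(53)
odd(53) = even(52)
even(52) = odd(51)
odd(51) = even(50)
even(50) = odd(49)
odd(49) = even(48)
even(48) = odd(47)
odd(47) = even(46)
even(46) = odd(45)
odd(45) = even(44)
even(44) = odd(43)
odd(43) = even(42)
even(42) = odd(41)
odd(41) = even(40)
even(40) = odd(39)
odd(39) = even(38)
even(38) = odd(37)
odd(37) = even(36)
even(36) = odd(35)
odd(35) = even(34)
even(34) = odd(33)
odd(33) = even(32)
even(32) = odd(31)
odd(31) = even(30)
even(30) = odd(29)
odd(29) = even(28)
even(28) = odd(27)
odd(27) = even(26)
even(26) = odd(25)
odd(25) = even(24)
even(24) = odd(23)
odd(23) = even(22)
even(22) = odd(21)
odd(21) = even(20)
even(20) = odd(19)
odd(19) = even(18)
even(18) = odd(17)
odd(17) = even(16)
even(16) = odd(15)
odd(15) = even(14)
even(14) = odd(13)
odd(13) = even(12)
even(12) = odd(11)
odd(11) = even(10)
even(10) = odd(9)
odd(9) = even(8)
even(8) = odd(7)
odd(7) = even(6)
even(6) = odd(5)
odd(5) = even(4)
even(4) = odd(3)
odd(3) = even(2)
even(2) = odd(1)
odd(1) = even(0)
even(0) = 1  (base case)
Result: 1

1


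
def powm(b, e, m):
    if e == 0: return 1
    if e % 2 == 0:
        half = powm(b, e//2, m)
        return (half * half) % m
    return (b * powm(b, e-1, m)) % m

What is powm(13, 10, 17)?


powm(13, 10, 17): e is even, compute powm(13, 5, 17)
  powm(13, 5, 17): e is odd, compute powm(13, 4, 17)
    powm(13, 4, 17): e is even, compute powm(13, 2, 17)
      powm(13, 2, 17): e is even, compute powm(13, 1, 17)
        powm(13, 1, 17): e is odd, compute powm(13, 0, 17)
          powm(13, 0, 17) = 1
        (13 * 1) % 17 = 13
      half=13, (13*13) % 17 = 16
    half=16, (16*16) % 17 = 1
  (13 * 1) % 17 = 13
half=13, (13*13) % 17 = 16

16


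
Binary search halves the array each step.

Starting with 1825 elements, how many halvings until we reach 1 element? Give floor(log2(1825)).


1825 / 2 = 912
912 / 2 = 456
456 / 2 = 228
228 / 2 = 114
114 / 2 = 57
57 / 2 = 28
28 / 2 = 14
14 / 2 = 7
7 / 2 = 3
3 / 2 = 1
Reached 1 after 10 halvings

10


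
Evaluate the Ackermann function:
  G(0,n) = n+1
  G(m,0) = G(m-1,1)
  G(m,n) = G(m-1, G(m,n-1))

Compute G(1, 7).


G(1, 7) = G(0, G(1, 6))
  G(1, 6) = G(0, G(1, 5))
    G(1, 5) = G(0, G(1, 4))
      G(1, 4) = G(0, G(1, 3))
        G(1, 3) = G(0, G(1, 2))
          G(1, 2) = G(0, G(1, 1))
          G(1, 1) = G(0, G(1, 0))
          G(1, 0) = G(0, 1)
          G(0, 1) = 2
            = G(0, 2)
          G(0, 2) = 3
            = G(0, 3)
          G(0, 3) = 4
          = G(0, 4)
          G(0, 4) = 5
        = G(0, 5)
        G(0, 5) = 6
      = G(0, 6)
      G(0, 6) = 7
    = G(0, 7)
    G(0, 7) = 8
  = G(0, 8)
  G(0, 8) = 9
Result: G(1, 7) = 9

9


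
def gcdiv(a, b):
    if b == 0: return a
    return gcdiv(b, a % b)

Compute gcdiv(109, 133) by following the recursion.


gcdiv(109, 133) = gcdiv(133, 109)
gcdiv(133, 109) = gcdiv(109, 24)
gcdiv(109, 24) = gcdiv(24, 13)
gcdiv(24, 13) = gcdiv(13, 11)
gcdiv(13, 11) = gcdiv(11, 2)
gcdiv(11, 2) = gcdiv(2, 1)
gcdiv(2, 1) = gcdiv(1, 0)
gcdiv(1, 0) = 1  (base case)

1


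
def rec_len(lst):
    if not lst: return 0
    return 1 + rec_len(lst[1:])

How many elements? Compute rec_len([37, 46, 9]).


rec_len([37, 46, 9]) = 1 + rec_len([46, 9])
rec_len([46, 9]) = 1 + rec_len([9])
rec_len([9]) = 1 + rec_len([])
rec_len([]) = 0  (base case)
Unwinding: 1 + 1 + 1 + 0 = 3

3


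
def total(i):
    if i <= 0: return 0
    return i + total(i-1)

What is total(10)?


total(10)
= 10 + 9 + 8 + 7 + 6 + 5 + 4 + 3 + 2 + 1 + total(0)
= 10 + 9 + 8 + 7 + 6 + 5 + 4 + 3 + 2 + 1 + 0
= 55

55


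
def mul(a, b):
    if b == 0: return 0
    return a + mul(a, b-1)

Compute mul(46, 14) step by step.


mul(46, 14) = 46 + mul(46, 13)
mul(46, 13) = 46 + mul(46, 12)
mul(46, 12) = 46 + mul(46, 11)
mul(46, 11) = 46 + mul(46, 10)
mul(46, 10) = 46 + mul(46, 9)
mul(46, 9) = 46 + mul(46, 8)
mul(46, 8) = 46 + mul(46, 7)
mul(46, 7) = 46 + mul(46, 6)
mul(46, 6) = 46 + mul(46, 5)
mul(46, 5) = 46 + mul(46, 4)
mul(46, 4) = 46 + mul(46, 3)
mul(46, 3) = 46 + mul(46, 2)
mul(46, 2) = 46 + mul(46, 1)
mul(46, 1) = 46 + mul(46, 0)
mul(46, 0) = 0  (base case)
Total: 46 + 46 + 46 + 46 + 46 + 46 + 46 + 46 + 46 + 46 + 46 + 46 + 46 + 46 + 0 = 644

644


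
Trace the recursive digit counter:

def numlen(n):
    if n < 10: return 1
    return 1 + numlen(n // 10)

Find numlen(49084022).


numlen(49084022) = 1 + numlen(4908402)
numlen(4908402) = 1 + numlen(490840)
numlen(490840) = 1 + numlen(49084)
numlen(49084) = 1 + numlen(4908)
numlen(4908) = 1 + numlen(490)
numlen(490) = 1 + numlen(49)
numlen(49) = 1 + numlen(4)
numlen(4) = 1  (base case: 4 < 10)
Unwinding: 1 + 1 + 1 + 1 + 1 + 1 + 1 + 1 = 8

8


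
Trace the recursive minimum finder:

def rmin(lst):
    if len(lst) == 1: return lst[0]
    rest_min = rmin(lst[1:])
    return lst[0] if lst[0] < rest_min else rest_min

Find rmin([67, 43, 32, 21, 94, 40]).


rmin([67, 43, 32, 21, 94, 40]): compare 67 with rmin([43, 32, 21, 94, 40])
rmin([43, 32, 21, 94, 40]): compare 43 with rmin([32, 21, 94, 40])
rmin([32, 21, 94, 40]): compare 32 with rmin([21, 94, 40])
rmin([21, 94, 40]): compare 21 with rmin([94, 40])
rmin([94, 40]): compare 94 with rmin([40])
rmin([40]) = 40  (base case)
Compare 94 with 40 -> 40
Compare 21 with 40 -> 21
Compare 32 with 21 -> 21
Compare 43 with 21 -> 21
Compare 67 with 21 -> 21

21


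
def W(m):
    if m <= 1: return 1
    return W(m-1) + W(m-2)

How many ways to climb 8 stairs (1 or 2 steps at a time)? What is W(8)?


Building up from base cases:
W(0) = 1
W(1) = 1
W(2) = W(1) + W(0) = 1 + 1 = 2
W(3) = W(2) + W(1) = 2 + 1 = 3
W(4) = W(3) + W(2) = 3 + 2 = 5
W(5) = W(4) + W(3) = 5 + 3 = 8
W(6) = W(5) + W(4) = 8 + 5 = 13
W(7) = W(6) + W(5) = 13 + 8 = 21
W(8) = W(7) + W(6) = 21 + 13 = 34

34
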